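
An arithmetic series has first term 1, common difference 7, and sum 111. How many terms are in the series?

Using S = n/2 × [2a + (n-1)d]
111 = n/2 × [2(1) + (n-1)(7)]
111 = n/2 × [2 + 7n - 7]
222 = n × [-5 + 7n]
7n² + (-5)n - 222 = 0
Discriminant: Δ = (-5)² - 4(7)(-222) = 25 + 6216 = 6241
√Δ = 79
n = [-(-5) + √Δ] / (2·7) = (5 + 79) / 14 = 84 / 14 = 6
(The negative root is discarded since n must be a positive integer.)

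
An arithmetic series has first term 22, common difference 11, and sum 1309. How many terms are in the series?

Using S = n/2 × [2a + (n-1)d]
1309 = n/2 × [2(22) + (n-1)(11)]
1309 = n/2 × [44 + 11n - 11]
2618 = n × [33 + 11n]
11n² + (33)n - 2618 = 0
Discriminant: Δ = (33)² - 4(11)(-2618) = 1089 + 115192 = 116281
√Δ = 341
n = [-(33) + √Δ] / (2·11) = (-33 + 341) / 22 = 308 / 22 = 14
(The negative root is discarded since n must be a positive integer.)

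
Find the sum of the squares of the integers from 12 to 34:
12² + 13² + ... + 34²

Use ∑_{k=1}^{n} k² = n(n+1)(2n+1)/6, then subtract the first 11 terms.
∑_{k=1}^{34} k² = 34×35×69/6 = 13685
∑_{k=1}^{11} k² = 11×12×23/6 = 506
∑_{k=12}^{34} k² = 13685 - 506 = 13179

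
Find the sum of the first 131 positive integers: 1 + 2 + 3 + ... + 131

Formula: ∑k = n(n+1)/2
= 131×132/2
= 17292/2
= 8646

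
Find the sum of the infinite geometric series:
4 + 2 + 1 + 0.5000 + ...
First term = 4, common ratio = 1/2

For |r| < 1, S = a / (1 - r)
S = 4 / (1 - (1/2))
S = 4 / (1/2)
S = 8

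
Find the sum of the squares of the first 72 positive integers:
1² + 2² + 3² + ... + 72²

Formula: ∑k² = n(n+1)(2n+1)/6
= 72×73×145/6
= 762120/6
= 127020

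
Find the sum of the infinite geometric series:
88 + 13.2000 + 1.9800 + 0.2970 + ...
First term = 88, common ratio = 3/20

For |r| < 1, S = a / (1 - r)
S = 88 / (1 - (3/20))
S = 88 / (17/20)
S = 1760/17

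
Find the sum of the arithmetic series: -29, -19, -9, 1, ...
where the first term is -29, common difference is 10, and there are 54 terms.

Sₙ = n/2 × (first + last)
Last term = a + (n-1)d = -29 + (54-1)×10 = 501
S_54 = 54/2 × (-29 + 501)
S_54 = 54/2 × 472 = 12744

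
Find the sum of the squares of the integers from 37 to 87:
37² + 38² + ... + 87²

Use ∑_{k=1}^{n} k² = n(n+1)(2n+1)/6, then subtract the first 36 terms.
∑_{k=1}^{87} k² = 87×88×175/6 = 223300
∑_{k=1}^{36} k² = 36×37×73/6 = 16206
∑_{k=37}^{87} k² = 223300 - 16206 = 207094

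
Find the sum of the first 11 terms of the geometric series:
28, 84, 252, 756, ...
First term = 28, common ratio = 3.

Sₙ = a(1 - rⁿ) / (1 - r)
S_11 = 28(1 - 3^11) / (1 - 3)
S_11 = 28(1 - 177147) / (-2)
S_11 = 2480044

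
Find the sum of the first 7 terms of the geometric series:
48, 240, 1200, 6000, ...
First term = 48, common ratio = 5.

Sₙ = a(1 - rⁿ) / (1 - r)
S_7 = 48(1 - 5^7) / (1 - 5)
S_7 = 48(1 - 78125) / (-4)
S_7 = 937488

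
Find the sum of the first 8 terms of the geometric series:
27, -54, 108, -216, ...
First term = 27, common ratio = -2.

Sₙ = a(1 - rⁿ) / (1 - r)
S_8 = 27(1 - (-2)^8) / (1 - (-2))
S_8 = 27(1 - 256) / (3)
S_8 = -2295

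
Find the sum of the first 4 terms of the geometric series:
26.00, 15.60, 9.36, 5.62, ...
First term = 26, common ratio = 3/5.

Sₙ = a(1 - rⁿ) / (1 - r)
S_4 = 26(1 - (3/5)^4) / (1 - (3/5))
S_4 = 26(1 - (81/625)) / (2/5)
S_4 = 7072/125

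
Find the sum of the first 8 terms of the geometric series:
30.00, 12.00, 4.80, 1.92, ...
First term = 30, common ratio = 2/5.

Sₙ = a(1 - rⁿ) / (1 - r)
S_8 = 30(1 - (2/5)^8) / (1 - (2/5))
S_8 = 30(1 - (256/390625)) / (3/5)
S_8 = 780738/15625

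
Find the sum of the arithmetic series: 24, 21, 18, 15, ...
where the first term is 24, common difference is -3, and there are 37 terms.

Sₙ = n/2 × (first + last)
Last term = a + (n-1)d = 24 + (37-1)×(-3) = -84
S_37 = 37/2 × (24 + (-84))
S_37 = 37/2 × (-60) = -1110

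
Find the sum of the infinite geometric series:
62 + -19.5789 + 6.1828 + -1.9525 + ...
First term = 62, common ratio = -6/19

For |r| < 1, S = a / (1 - r)
S = 62 / (1 - (-6/19))
S = 62 / (25/19)
S = 1178/25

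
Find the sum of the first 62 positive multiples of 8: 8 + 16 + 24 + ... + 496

Factor out 8: = 8(1 + 2 + ... + 62) = 8 × n(n+1)/2
= 8 × 62×63/2
= 8 × 1953
= 15624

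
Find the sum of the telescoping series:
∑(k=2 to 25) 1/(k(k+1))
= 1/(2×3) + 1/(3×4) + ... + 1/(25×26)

Partial fractions: 1/(k(k+1)) = 1/k - 1/(k+1)
The series telescopes:
= (1/2 - 1/3) + (1/3 - 1/4) + ... + (1/25 - 1/26)
= 1/2 - 1/26
= 6/13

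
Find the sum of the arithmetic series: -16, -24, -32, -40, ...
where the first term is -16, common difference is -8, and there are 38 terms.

Sₙ = n/2 × (first + last)
Last term = a + (n-1)d = -16 + (38-1)×(-8) = -312
S_38 = 38/2 × (-16 + (-312))
S_38 = 38/2 × (-328) = -6232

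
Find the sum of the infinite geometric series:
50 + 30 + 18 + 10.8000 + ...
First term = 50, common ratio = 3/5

For |r| < 1, S = a / (1 - r)
S = 50 / (1 - (3/5))
S = 50 / (2/5)
S = 125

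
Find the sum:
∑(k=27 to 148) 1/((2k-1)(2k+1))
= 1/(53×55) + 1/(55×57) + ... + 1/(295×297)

Partial fractions: 1/((2k-1)(2k+1)) = (1/2)[1/(2k-1) - 1/(2k+1)]
The series telescopes:
= (1/2)[1/53 - 1/297]
= 122/15741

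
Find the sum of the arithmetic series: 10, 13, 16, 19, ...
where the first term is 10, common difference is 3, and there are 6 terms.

Sₙ = n/2 × (first + last)
Last term = a + (n-1)d = 10 + (6-1)×3 = 25
S_6 = 6/2 × (10 + 25)
S_6 = 6/2 × 35 = 105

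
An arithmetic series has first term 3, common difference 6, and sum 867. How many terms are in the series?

Using S = n/2 × [2a + (n-1)d]
867 = n/2 × [2(3) + (n-1)(6)]
867 = n/2 × [6 + 6n - 6]
1734 = n × [0 + 6n]
6n² + (0)n - 1734 = 0
Discriminant: Δ = (0)² - 4(6)(-1734) = 0 + 41616 = 41616
√Δ = 204
n = [-(0) + √Δ] / (2·6) = (0 + 204) / 12 = 204 / 12 = 17
(The negative root is discarded since n must be a positive integer.)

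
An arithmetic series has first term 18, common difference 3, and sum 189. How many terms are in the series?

Using S = n/2 × [2a + (n-1)d]
189 = n/2 × [2(18) + (n-1)(3)]
189 = n/2 × [36 + 3n - 3]
378 = n × [33 + 3n]
3n² + (33)n - 378 = 0
Discriminant: Δ = (33)² - 4(3)(-378) = 1089 + 4536 = 5625
√Δ = 75
n = [-(33) + √Δ] / (2·3) = (-33 + 75) / 6 = 42 / 6 = 7
(The negative root is discarded since n must be a positive integer.)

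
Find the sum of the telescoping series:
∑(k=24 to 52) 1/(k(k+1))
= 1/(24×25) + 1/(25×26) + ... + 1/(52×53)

Partial fractions: 1/(k(k+1)) = 1/k - 1/(k+1)
The series telescopes:
= (1/24 - 1/25) + (1/25 - 1/26) + ... + (1/52 - 1/53)
= 1/24 - 1/53
= 29/1272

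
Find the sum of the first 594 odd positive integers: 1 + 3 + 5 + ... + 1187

Sum of first n odd numbers = n²
= 594²
= 352836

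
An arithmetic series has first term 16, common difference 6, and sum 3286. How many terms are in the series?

Using S = n/2 × [2a + (n-1)d]
3286 = n/2 × [2(16) + (n-1)(6)]
3286 = n/2 × [32 + 6n - 6]
6572 = n × [26 + 6n]
6n² + (26)n - 6572 = 0
Discriminant: Δ = (26)² - 4(6)(-6572) = 676 + 157728 = 158404
√Δ = 398
n = [-(26) + √Δ] / (2·6) = (-26 + 398) / 12 = 372 / 12 = 31
(The negative root is discarded since n must be a positive integer.)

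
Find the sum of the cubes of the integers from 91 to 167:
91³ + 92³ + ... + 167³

Use ∑_{k=1}^{n} k³ = [n(n+1)/2]², then subtract the first 90 terms.
∑_{k=1}^{167} k³ = [167×168/2]² = 14028² = 196784784
∑_{k=1}^{90} k³ = [90×91/2]² = 4095² = 16769025
∑_{k=91}^{167} k³ = 196784784 - 16769025 = 180015759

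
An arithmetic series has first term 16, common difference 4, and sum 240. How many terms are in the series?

Using S = n/2 × [2a + (n-1)d]
240 = n/2 × [2(16) + (n-1)(4)]
240 = n/2 × [32 + 4n - 4]
480 = n × [28 + 4n]
4n² + (28)n - 480 = 0
Discriminant: Δ = (28)² - 4(4)(-480) = 784 + 7680 = 8464
√Δ = 92
n = [-(28) + √Δ] / (2·4) = (-28 + 92) / 8 = 64 / 8 = 8
(The negative root is discarded since n must be a positive integer.)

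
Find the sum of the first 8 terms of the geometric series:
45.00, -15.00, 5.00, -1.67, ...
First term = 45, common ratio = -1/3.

Sₙ = a(1 - rⁿ) / (1 - r)
S_8 = 45(1 - (-1/3)^8) / (1 - (-1/3))
S_8 = 45(1 - (1/6561)) / (4/3)
S_8 = 8200/243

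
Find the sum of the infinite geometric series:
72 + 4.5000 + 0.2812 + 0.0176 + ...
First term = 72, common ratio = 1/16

For |r| < 1, S = a / (1 - r)
S = 72 / (1 - (1/16))
S = 72 / (15/16)
S = 384/5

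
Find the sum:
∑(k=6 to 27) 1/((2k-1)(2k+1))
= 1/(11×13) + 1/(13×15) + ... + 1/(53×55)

Partial fractions: 1/((2k-1)(2k+1)) = (1/2)[1/(2k-1) - 1/(2k+1)]
The series telescopes:
= (1/2)[1/11 - 1/55]
= 2/55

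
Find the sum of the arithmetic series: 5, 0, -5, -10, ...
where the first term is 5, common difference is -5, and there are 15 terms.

Sₙ = n/2 × (first + last)
Last term = a + (n-1)d = 5 + (15-1)×(-5) = -65
S_15 = 15/2 × (5 + (-65))
S_15 = 15/2 × (-60) = -450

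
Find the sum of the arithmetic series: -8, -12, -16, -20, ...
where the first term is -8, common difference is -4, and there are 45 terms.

Sₙ = n/2 × (first + last)
Last term = a + (n-1)d = -8 + (45-1)×(-4) = -184
S_45 = 45/2 × (-8 + (-184))
S_45 = 45/2 × (-192) = -4320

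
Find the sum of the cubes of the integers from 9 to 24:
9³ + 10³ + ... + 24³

Use ∑_{k=1}^{n} k³ = [n(n+1)/2]², then subtract the first 8 terms.
∑_{k=1}^{24} k³ = [24×25/2]² = 300² = 90000
∑_{k=1}^{8} k³ = [8×9/2]² = 36² = 1296
∑_{k=9}^{24} k³ = 90000 - 1296 = 88704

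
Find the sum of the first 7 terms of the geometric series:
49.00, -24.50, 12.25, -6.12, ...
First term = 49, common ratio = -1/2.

Sₙ = a(1 - rⁿ) / (1 - r)
S_7 = 49(1 - (-1/2)^7) / (1 - (-1/2))
S_7 = 49(1 - (-1/128)) / (3/2)
S_7 = 2107/64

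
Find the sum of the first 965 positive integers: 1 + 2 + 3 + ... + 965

Formula: ∑k = n(n+1)/2
= 965×966/2
= 932190/2
= 466095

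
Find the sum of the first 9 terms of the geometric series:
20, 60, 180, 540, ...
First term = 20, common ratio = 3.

Sₙ = a(1 - rⁿ) / (1 - r)
S_9 = 20(1 - 3^9) / (1 - 3)
S_9 = 20(1 - 19683) / (-2)
S_9 = 196820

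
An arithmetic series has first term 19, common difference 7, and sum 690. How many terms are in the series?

Using S = n/2 × [2a + (n-1)d]
690 = n/2 × [2(19) + (n-1)(7)]
690 = n/2 × [38 + 7n - 7]
1380 = n × [31 + 7n]
7n² + (31)n - 1380 = 0
Discriminant: Δ = (31)² - 4(7)(-1380) = 961 + 38640 = 39601
√Δ = 199
n = [-(31) + √Δ] / (2·7) = (-31 + 199) / 14 = 168 / 14 = 12
(The negative root is discarded since n must be a positive integer.)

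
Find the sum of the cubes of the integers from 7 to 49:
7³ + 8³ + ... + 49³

Use ∑_{k=1}^{n} k³ = [n(n+1)/2]², then subtract the first 6 terms.
∑_{k=1}^{49} k³ = [49×50/2]² = 1225² = 1500625
∑_{k=1}^{6} k³ = [6×7/2]² = 21² = 441
∑_{k=7}^{49} k³ = 1500625 - 441 = 1500184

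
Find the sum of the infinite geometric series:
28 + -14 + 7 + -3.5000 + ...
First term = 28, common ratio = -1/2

For |r| < 1, S = a / (1 - r)
S = 28 / (1 - (-1/2))
S = 28 / (3/2)
S = 56/3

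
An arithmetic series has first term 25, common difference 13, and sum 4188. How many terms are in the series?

Using S = n/2 × [2a + (n-1)d]
4188 = n/2 × [2(25) + (n-1)(13)]
4188 = n/2 × [50 + 13n - 13]
8376 = n × [37 + 13n]
13n² + (37)n - 8376 = 0
Discriminant: Δ = (37)² - 4(13)(-8376) = 1369 + 435552 = 436921
√Δ = 661
n = [-(37) + √Δ] / (2·13) = (-37 + 661) / 26 = 624 / 26 = 24
(The negative root is discarded since n must be a positive integer.)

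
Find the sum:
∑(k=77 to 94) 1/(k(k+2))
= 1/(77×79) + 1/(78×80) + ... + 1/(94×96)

Partial fractions: 1/(k(k+2)) = (1/2)[1/k - 1/(k+2)]
Telescoping leaves the first two and last two terms:
= (1/2)[1/77 + 1/78 - 1/95 - 1/96]
= 14803/6086080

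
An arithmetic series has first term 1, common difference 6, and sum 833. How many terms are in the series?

Using S = n/2 × [2a + (n-1)d]
833 = n/2 × [2(1) + (n-1)(6)]
833 = n/2 × [2 + 6n - 6]
1666 = n × [-4 + 6n]
6n² + (-4)n - 1666 = 0
Discriminant: Δ = (-4)² - 4(6)(-1666) = 16 + 39984 = 40000
√Δ = 200
n = [-(-4) + √Δ] / (2·6) = (4 + 200) / 12 = 204 / 12 = 17
(The negative root is discarded since n must be a positive integer.)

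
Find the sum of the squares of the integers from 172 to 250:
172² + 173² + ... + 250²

Use ∑_{k=1}^{n} k² = n(n+1)(2n+1)/6, then subtract the first 171 terms.
∑_{k=1}^{250} k² = 250×251×501/6 = 5239625
∑_{k=1}^{171} k² = 171×172×343/6 = 1681386
∑_{k=172}^{250} k² = 5239625 - 1681386 = 3558239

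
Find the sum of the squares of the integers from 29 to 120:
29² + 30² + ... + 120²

Use ∑_{k=1}^{n} k² = n(n+1)(2n+1)/6, then subtract the first 28 terms.
∑_{k=1}^{120} k² = 120×121×241/6 = 583220
∑_{k=1}^{28} k² = 28×29×57/6 = 7714
∑_{k=29}^{120} k² = 583220 - 7714 = 575506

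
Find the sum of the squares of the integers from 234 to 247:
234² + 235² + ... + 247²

Use ∑_{k=1}^{n} k² = n(n+1)(2n+1)/6, then subtract the first 233 terms.
∑_{k=1}^{247} k² = 247×248×495/6 = 5053620
∑_{k=1}^{233} k² = 233×234×467/6 = 4243629
∑_{k=234}^{247} k² = 5053620 - 4243629 = 809991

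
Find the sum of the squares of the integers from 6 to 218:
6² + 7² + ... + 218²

Use ∑_{k=1}^{n} k² = n(n+1)(2n+1)/6, then subtract the first 5 terms.
∑_{k=1}^{218} k² = 218×219×437/6 = 3477209
∑_{k=1}^{5} k² = 5×6×11/6 = 55
∑_{k=6}^{218} k² = 3477209 - 55 = 3477154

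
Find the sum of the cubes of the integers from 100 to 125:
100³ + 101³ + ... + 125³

Use ∑_{k=1}^{n} k³ = [n(n+1)/2]², then subtract the first 99 terms.
∑_{k=1}^{125} k³ = [125×126/2]² = 7875² = 62015625
∑_{k=1}^{99} k³ = [99×100/2]² = 4950² = 24502500
∑_{k=100}^{125} k³ = 62015625 - 24502500 = 37513125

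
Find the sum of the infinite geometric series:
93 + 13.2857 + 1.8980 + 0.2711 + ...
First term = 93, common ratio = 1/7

For |r| < 1, S = a / (1 - r)
S = 93 / (1 - (1/7))
S = 93 / (6/7)
S = 217/2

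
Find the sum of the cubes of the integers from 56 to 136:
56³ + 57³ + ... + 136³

Use ∑_{k=1}^{n} k³ = [n(n+1)/2]², then subtract the first 55 terms.
∑_{k=1}^{136} k³ = [136×137/2]² = 9316² = 86787856
∑_{k=1}^{55} k³ = [55×56/2]² = 1540² = 2371600
∑_{k=56}^{136} k³ = 86787856 - 2371600 = 84416256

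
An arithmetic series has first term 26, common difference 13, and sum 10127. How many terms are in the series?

Using S = n/2 × [2a + (n-1)d]
10127 = n/2 × [2(26) + (n-1)(13)]
10127 = n/2 × [52 + 13n - 13]
20254 = n × [39 + 13n]
13n² + (39)n - 20254 = 0
Discriminant: Δ = (39)² - 4(13)(-20254) = 1521 + 1053208 = 1054729
√Δ = 1027
n = [-(39) + √Δ] / (2·13) = (-39 + 1027) / 26 = 988 / 26 = 38
(The negative root is discarded since n must be a positive integer.)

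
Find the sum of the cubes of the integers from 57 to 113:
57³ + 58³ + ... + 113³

Use ∑_{k=1}^{n} k³ = [n(n+1)/2]², then subtract the first 56 terms.
∑_{k=1}^{113} k³ = [113×114/2]² = 6441² = 41486481
∑_{k=1}^{56} k³ = [56×57/2]² = 1596² = 2547216
∑_{k=57}^{113} k³ = 41486481 - 2547216 = 38939265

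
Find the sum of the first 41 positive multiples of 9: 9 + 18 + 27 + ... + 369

Factor out 9: = 9(1 + 2 + ... + 41) = 9 × n(n+1)/2
= 9 × 41×42/2
= 9 × 861
= 7749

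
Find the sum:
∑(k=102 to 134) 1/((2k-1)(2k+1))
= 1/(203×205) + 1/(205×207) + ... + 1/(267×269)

Partial fractions: 1/((2k-1)(2k+1)) = (1/2)[1/(2k-1) - 1/(2k+1)]
The series telescopes:
= (1/2)[1/203 - 1/269]
= 33/54607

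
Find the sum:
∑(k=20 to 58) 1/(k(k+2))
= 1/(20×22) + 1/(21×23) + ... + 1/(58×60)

Partial fractions: 1/(k(k+2)) = (1/2)[1/k - 1/(k+2)]
Telescoping leaves the first two and last two terms:
= (1/2)[1/20 + 1/21 - 1/59 - 1/60]
= 793/24780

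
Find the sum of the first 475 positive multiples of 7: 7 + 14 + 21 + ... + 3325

Factor out 7: = 7(1 + 2 + ... + 475) = 7 × n(n+1)/2
= 7 × 475×476/2
= 7 × 113050
= 791350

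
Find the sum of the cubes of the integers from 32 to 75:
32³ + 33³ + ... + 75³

Use ∑_{k=1}^{n} k³ = [n(n+1)/2]², then subtract the first 31 terms.
∑_{k=1}^{75} k³ = [75×76/2]² = 2850² = 8122500
∑_{k=1}^{31} k³ = [31×32/2]² = 496² = 246016
∑_{k=32}^{75} k³ = 8122500 - 246016 = 7876484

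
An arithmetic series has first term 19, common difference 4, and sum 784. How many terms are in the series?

Using S = n/2 × [2a + (n-1)d]
784 = n/2 × [2(19) + (n-1)(4)]
784 = n/2 × [38 + 4n - 4]
1568 = n × [34 + 4n]
4n² + (34)n - 1568 = 0
Discriminant: Δ = (34)² - 4(4)(-1568) = 1156 + 25088 = 26244
√Δ = 162
n = [-(34) + √Δ] / (2·4) = (-34 + 162) / 8 = 128 / 8 = 16
(The negative root is discarded since n must be a positive integer.)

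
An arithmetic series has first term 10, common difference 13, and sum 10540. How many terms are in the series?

Using S = n/2 × [2a + (n-1)d]
10540 = n/2 × [2(10) + (n-1)(13)]
10540 = n/2 × [20 + 13n - 13]
21080 = n × [7 + 13n]
13n² + (7)n - 21080 = 0
Discriminant: Δ = (7)² - 4(13)(-21080) = 49 + 1096160 = 1096209
√Δ = 1047
n = [-(7) + √Δ] / (2·13) = (-7 + 1047) / 26 = 1040 / 26 = 40
(The negative root is discarded since n must be a positive integer.)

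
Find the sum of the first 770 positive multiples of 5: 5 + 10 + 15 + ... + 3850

Factor out 5: = 5(1 + 2 + ... + 770) = 5 × n(n+1)/2
= 5 × 770×771/2
= 5 × 296835
= 1484175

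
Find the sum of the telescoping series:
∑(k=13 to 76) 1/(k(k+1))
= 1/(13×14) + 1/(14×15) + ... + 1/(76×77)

Partial fractions: 1/(k(k+1)) = 1/k - 1/(k+1)
The series telescopes:
= (1/13 - 1/14) + (1/14 - 1/15) + ... + (1/76 - 1/77)
= 1/13 - 1/77
= 64/1001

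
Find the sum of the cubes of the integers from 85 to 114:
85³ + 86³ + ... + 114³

Use ∑_{k=1}^{n} k³ = [n(n+1)/2]², then subtract the first 84 terms.
∑_{k=1}^{114} k³ = [114×115/2]² = 6555² = 42968025
∑_{k=1}^{84} k³ = [84×85/2]² = 3570² = 12744900
∑_{k=85}^{114} k³ = 42968025 - 12744900 = 30223125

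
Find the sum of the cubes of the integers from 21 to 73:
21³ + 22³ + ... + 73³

Use ∑_{k=1}^{n} k³ = [n(n+1)/2]², then subtract the first 20 terms.
∑_{k=1}^{73} k³ = [73×74/2]² = 2701² = 7295401
∑_{k=1}^{20} k³ = [20×21/2]² = 210² = 44100
∑_{k=21}^{73} k³ = 7295401 - 44100 = 7251301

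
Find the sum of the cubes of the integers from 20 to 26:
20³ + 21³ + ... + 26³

Use ∑_{k=1}^{n} k³ = [n(n+1)/2]², then subtract the first 19 terms.
∑_{k=1}^{26} k³ = [26×27/2]² = 351² = 123201
∑_{k=1}^{19} k³ = [19×20/2]² = 190² = 36100
∑_{k=20}^{26} k³ = 123201 - 36100 = 87101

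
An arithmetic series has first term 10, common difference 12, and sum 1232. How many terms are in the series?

Using S = n/2 × [2a + (n-1)d]
1232 = n/2 × [2(10) + (n-1)(12)]
1232 = n/2 × [20 + 12n - 12]
2464 = n × [8 + 12n]
12n² + (8)n - 2464 = 0
Discriminant: Δ = (8)² - 4(12)(-2464) = 64 + 118272 = 118336
√Δ = 344
n = [-(8) + √Δ] / (2·12) = (-8 + 344) / 24 = 336 / 24 = 14
(The negative root is discarded since n must be a positive integer.)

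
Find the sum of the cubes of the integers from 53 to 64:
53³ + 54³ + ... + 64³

Use ∑_{k=1}^{n} k³ = [n(n+1)/2]², then subtract the first 52 terms.
∑_{k=1}^{64} k³ = [64×65/2]² = 2080² = 4326400
∑_{k=1}^{52} k³ = [52×53/2]² = 1378² = 1898884
∑_{k=53}^{64} k³ = 4326400 - 1898884 = 2427516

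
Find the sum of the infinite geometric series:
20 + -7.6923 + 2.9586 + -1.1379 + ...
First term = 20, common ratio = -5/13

For |r| < 1, S = a / (1 - r)
S = 20 / (1 - (-5/13))
S = 20 / (18/13)
S = 130/9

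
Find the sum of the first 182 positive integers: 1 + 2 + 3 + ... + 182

Formula: ∑k = n(n+1)/2
= 182×183/2
= 33306/2
= 16653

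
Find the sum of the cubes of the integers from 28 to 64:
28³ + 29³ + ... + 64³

Use ∑_{k=1}^{n} k³ = [n(n+1)/2]², then subtract the first 27 terms.
∑_{k=1}^{64} k³ = [64×65/2]² = 2080² = 4326400
∑_{k=1}^{27} k³ = [27×28/2]² = 378² = 142884
∑_{k=28}^{64} k³ = 4326400 - 142884 = 4183516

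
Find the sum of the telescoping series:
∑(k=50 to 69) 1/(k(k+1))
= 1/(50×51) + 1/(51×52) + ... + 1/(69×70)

Partial fractions: 1/(k(k+1)) = 1/k - 1/(k+1)
The series telescopes:
= (1/50 - 1/51) + (1/51 - 1/52) + ... + (1/69 - 1/70)
= 1/50 - 1/70
= 1/175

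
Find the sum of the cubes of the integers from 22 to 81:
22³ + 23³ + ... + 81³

Use ∑_{k=1}^{n} k³ = [n(n+1)/2]², then subtract the first 21 terms.
∑_{k=1}^{81} k³ = [81×82/2]² = 3321² = 11029041
∑_{k=1}^{21} k³ = [21×22/2]² = 231² = 53361
∑_{k=22}^{81} k³ = 11029041 - 53361 = 10975680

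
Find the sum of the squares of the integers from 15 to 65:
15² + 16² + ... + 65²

Use ∑_{k=1}^{n} k² = n(n+1)(2n+1)/6, then subtract the first 14 terms.
∑_{k=1}^{65} k² = 65×66×131/6 = 93665
∑_{k=1}^{14} k² = 14×15×29/6 = 1015
∑_{k=15}^{65} k² = 93665 - 1015 = 92650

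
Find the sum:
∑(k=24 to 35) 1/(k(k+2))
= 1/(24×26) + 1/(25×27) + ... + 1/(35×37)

Partial fractions: 1/(k(k+2)) = (1/2)[1/k - 1/(k+2)]
Telescoping leaves the first two and last two terms:
= (1/2)[1/24 + 1/25 - 1/36 - 1/37]
= 1789/133200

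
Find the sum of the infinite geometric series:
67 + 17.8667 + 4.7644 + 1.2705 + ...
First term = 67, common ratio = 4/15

For |r| < 1, S = a / (1 - r)
S = 67 / (1 - (4/15))
S = 67 / (11/15)
S = 1005/11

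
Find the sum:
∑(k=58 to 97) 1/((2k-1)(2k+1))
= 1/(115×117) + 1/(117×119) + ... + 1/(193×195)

Partial fractions: 1/((2k-1)(2k+1)) = (1/2)[1/(2k-1) - 1/(2k+1)]
The series telescopes:
= (1/2)[1/115 - 1/195]
= 8/4485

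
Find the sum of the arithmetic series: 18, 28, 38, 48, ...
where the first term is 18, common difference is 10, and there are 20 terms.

Sₙ = n/2 × (first + last)
Last term = a + (n-1)d = 18 + (20-1)×10 = 208
S_20 = 20/2 × (18 + 208)
S_20 = 20/2 × 226 = 2260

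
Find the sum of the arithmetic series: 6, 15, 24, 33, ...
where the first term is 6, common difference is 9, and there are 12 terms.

Sₙ = n/2 × (first + last)
Last term = a + (n-1)d = 6 + (12-1)×9 = 105
S_12 = 12/2 × (6 + 105)
S_12 = 12/2 × 111 = 666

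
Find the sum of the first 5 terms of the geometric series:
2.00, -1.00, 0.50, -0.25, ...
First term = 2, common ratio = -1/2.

Sₙ = a(1 - rⁿ) / (1 - r)
S_5 = 2(1 - (-1/2)^5) / (1 - (-1/2))
S_5 = 2(1 - (-1/32)) / (3/2)
S_5 = 11/8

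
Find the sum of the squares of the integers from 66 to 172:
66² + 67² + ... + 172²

Use ∑_{k=1}^{n} k² = n(n+1)(2n+1)/6, then subtract the first 65 terms.
∑_{k=1}^{172} k² = 172×173×345/6 = 1710970
∑_{k=1}^{65} k² = 65×66×131/6 = 93665
∑_{k=66}^{172} k² = 1710970 - 93665 = 1617305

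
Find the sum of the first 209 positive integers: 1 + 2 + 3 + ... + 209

Formula: ∑k = n(n+1)/2
= 209×210/2
= 43890/2
= 21945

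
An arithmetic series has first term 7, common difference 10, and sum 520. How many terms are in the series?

Using S = n/2 × [2a + (n-1)d]
520 = n/2 × [2(7) + (n-1)(10)]
520 = n/2 × [14 + 10n - 10]
1040 = n × [4 + 10n]
10n² + (4)n - 1040 = 0
Discriminant: Δ = (4)² - 4(10)(-1040) = 16 + 41600 = 41616
√Δ = 204
n = [-(4) + √Δ] / (2·10) = (-4 + 204) / 20 = 200 / 20 = 10
(The negative root is discarded since n must be a positive integer.)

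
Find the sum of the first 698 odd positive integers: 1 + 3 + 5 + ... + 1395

Sum of first n odd numbers = n²
= 698²
= 487204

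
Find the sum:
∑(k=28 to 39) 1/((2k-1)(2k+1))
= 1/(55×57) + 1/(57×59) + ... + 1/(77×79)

Partial fractions: 1/((2k-1)(2k+1)) = (1/2)[1/(2k-1) - 1/(2k+1)]
The series telescopes:
= (1/2)[1/55 - 1/79]
= 12/4345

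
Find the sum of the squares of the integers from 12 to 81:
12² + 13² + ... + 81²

Use ∑_{k=1}^{n} k² = n(n+1)(2n+1)/6, then subtract the first 11 terms.
∑_{k=1}^{81} k² = 81×82×163/6 = 180441
∑_{k=1}^{11} k² = 11×12×23/6 = 506
∑_{k=12}^{81} k² = 180441 - 506 = 179935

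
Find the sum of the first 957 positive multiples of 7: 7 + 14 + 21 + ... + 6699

Factor out 7: = 7(1 + 2 + ... + 957) = 7 × n(n+1)/2
= 7 × 957×958/2
= 7 × 458403
= 3208821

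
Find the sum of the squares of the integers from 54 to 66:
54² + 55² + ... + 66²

Use ∑_{k=1}^{n} k² = n(n+1)(2n+1)/6, then subtract the first 53 terms.
∑_{k=1}^{66} k² = 66×67×133/6 = 98021
∑_{k=1}^{53} k² = 53×54×107/6 = 51039
∑_{k=54}^{66} k² = 98021 - 51039 = 46982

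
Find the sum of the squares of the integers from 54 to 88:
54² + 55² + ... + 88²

Use ∑_{k=1}^{n} k² = n(n+1)(2n+1)/6, then subtract the first 53 terms.
∑_{k=1}^{88} k² = 88×89×177/6 = 231044
∑_{k=1}^{53} k² = 53×54×107/6 = 51039
∑_{k=54}^{88} k² = 231044 - 51039 = 180005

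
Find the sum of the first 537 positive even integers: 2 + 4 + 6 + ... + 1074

Sum of first n even numbers = n(n+1)
= 537×538
= 288906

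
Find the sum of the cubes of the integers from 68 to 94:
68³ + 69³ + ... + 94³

Use ∑_{k=1}^{n} k³ = [n(n+1)/2]², then subtract the first 67 terms.
∑_{k=1}^{94} k³ = [94×95/2]² = 4465² = 19936225
∑_{k=1}^{67} k³ = [67×68/2]² = 2278² = 5189284
∑_{k=68}^{94} k³ = 19936225 - 5189284 = 14746941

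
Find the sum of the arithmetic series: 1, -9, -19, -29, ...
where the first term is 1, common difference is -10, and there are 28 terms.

Sₙ = n/2 × (first + last)
Last term = a + (n-1)d = 1 + (28-1)×(-10) = -269
S_28 = 28/2 × (1 + (-269))
S_28 = 28/2 × (-268) = -3752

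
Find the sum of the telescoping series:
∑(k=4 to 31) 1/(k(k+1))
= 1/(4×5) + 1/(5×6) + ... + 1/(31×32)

Partial fractions: 1/(k(k+1)) = 1/k - 1/(k+1)
The series telescopes:
= (1/4 - 1/5) + (1/5 - 1/6) + ... + (1/31 - 1/32)
= 1/4 - 1/32
= 7/32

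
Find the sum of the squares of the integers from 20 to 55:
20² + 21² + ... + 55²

Use ∑_{k=1}^{n} k² = n(n+1)(2n+1)/6, then subtract the first 19 terms.
∑_{k=1}^{55} k² = 55×56×111/6 = 56980
∑_{k=1}^{19} k² = 19×20×39/6 = 2470
∑_{k=20}^{55} k² = 56980 - 2470 = 54510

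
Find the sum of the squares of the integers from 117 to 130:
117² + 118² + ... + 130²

Use ∑_{k=1}^{n} k² = n(n+1)(2n+1)/6, then subtract the first 116 terms.
∑_{k=1}^{130} k² = 130×131×261/6 = 740805
∑_{k=1}^{116} k² = 116×117×233/6 = 527046
∑_{k=117}^{130} k² = 740805 - 527046 = 213759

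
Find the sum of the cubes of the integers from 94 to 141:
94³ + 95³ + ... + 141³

Use ∑_{k=1}^{n} k³ = [n(n+1)/2]², then subtract the first 93 terms.
∑_{k=1}^{141} k³ = [141×142/2]² = 10011² = 100220121
∑_{k=1}^{93} k³ = [93×94/2]² = 4371² = 19105641
∑_{k=94}^{141} k³ = 100220121 - 19105641 = 81114480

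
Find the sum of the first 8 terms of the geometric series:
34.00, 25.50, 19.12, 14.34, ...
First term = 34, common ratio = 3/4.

Sₙ = a(1 - rⁿ) / (1 - r)
S_8 = 34(1 - (3/4)^8) / (1 - (3/4))
S_8 = 34(1 - (6561/65536)) / (1/4)
S_8 = 1002575/8192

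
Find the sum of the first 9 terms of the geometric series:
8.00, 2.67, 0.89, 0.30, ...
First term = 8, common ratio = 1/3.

Sₙ = a(1 - rⁿ) / (1 - r)
S_9 = 8(1 - (1/3)^9) / (1 - (1/3))
S_9 = 8(1 - (1/19683)) / (2/3)
S_9 = 78728/6561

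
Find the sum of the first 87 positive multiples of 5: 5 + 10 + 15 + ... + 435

Factor out 5: = 5(1 + 2 + ... + 87) = 5 × n(n+1)/2
= 5 × 87×88/2
= 5 × 3828
= 19140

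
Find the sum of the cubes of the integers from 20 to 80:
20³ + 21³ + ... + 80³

Use ∑_{k=1}^{n} k³ = [n(n+1)/2]², then subtract the first 19 terms.
∑_{k=1}^{80} k³ = [80×81/2]² = 3240² = 10497600
∑_{k=1}^{19} k³ = [19×20/2]² = 190² = 36100
∑_{k=20}^{80} k³ = 10497600 - 36100 = 10461500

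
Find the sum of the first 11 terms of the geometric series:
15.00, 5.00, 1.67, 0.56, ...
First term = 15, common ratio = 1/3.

Sₙ = a(1 - rⁿ) / (1 - r)
S_11 = 15(1 - (1/3)^11) / (1 - (1/3))
S_11 = 15(1 - (1/177147)) / (2/3)
S_11 = 442865/19683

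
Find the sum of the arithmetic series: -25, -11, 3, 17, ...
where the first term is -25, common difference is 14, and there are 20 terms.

Sₙ = n/2 × (first + last)
Last term = a + (n-1)d = -25 + (20-1)×14 = 241
S_20 = 20/2 × (-25 + 241)
S_20 = 20/2 × 216 = 2160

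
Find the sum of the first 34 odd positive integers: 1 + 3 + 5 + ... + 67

Sum of first n odd numbers = n²
= 34²
= 1156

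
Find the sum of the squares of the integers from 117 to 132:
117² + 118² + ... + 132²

Use ∑_{k=1}^{n} k² = n(n+1)(2n+1)/6, then subtract the first 116 terms.
∑_{k=1}^{132} k² = 132×133×265/6 = 775390
∑_{k=1}^{116} k² = 116×117×233/6 = 527046
∑_{k=117}^{132} k² = 775390 - 527046 = 248344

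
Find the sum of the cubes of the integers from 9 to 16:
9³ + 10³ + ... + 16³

Use ∑_{k=1}^{n} k³ = [n(n+1)/2]², then subtract the first 8 terms.
∑_{k=1}^{16} k³ = [16×17/2]² = 136² = 18496
∑_{k=1}^{8} k³ = [8×9/2]² = 36² = 1296
∑_{k=9}^{16} k³ = 18496 - 1296 = 17200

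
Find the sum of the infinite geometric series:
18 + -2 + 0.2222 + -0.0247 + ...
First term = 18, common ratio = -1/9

For |r| < 1, S = a / (1 - r)
S = 18 / (1 - (-1/9))
S = 18 / (10/9)
S = 81/5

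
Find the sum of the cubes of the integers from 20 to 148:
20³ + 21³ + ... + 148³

Use ∑_{k=1}^{n} k³ = [n(n+1)/2]², then subtract the first 19 terms.
∑_{k=1}^{148} k³ = [148×149/2]² = 11026² = 121572676
∑_{k=1}^{19} k³ = [19×20/2]² = 190² = 36100
∑_{k=20}^{148} k³ = 121572676 - 36100 = 121536576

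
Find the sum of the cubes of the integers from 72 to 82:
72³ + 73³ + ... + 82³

Use ∑_{k=1}^{n} k³ = [n(n+1)/2]², then subtract the first 71 terms.
∑_{k=1}^{82} k³ = [82×83/2]² = 3403² = 11580409
∑_{k=1}^{71} k³ = [71×72/2]² = 2556² = 6533136
∑_{k=72}^{82} k³ = 11580409 - 6533136 = 5047273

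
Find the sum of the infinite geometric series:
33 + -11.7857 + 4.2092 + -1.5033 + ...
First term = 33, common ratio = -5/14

For |r| < 1, S = a / (1 - r)
S = 33 / (1 - (-5/14))
S = 33 / (19/14)
S = 462/19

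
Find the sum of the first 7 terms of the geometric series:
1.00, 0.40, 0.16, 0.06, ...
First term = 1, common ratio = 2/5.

Sₙ = a(1 - rⁿ) / (1 - r)
S_7 = 1(1 - (2/5)^7) / (1 - (2/5))
S_7 = 1(1 - (128/78125)) / (3/5)
S_7 = 25999/15625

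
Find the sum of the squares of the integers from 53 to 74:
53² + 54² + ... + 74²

Use ∑_{k=1}^{n} k² = n(n+1)(2n+1)/6, then subtract the first 52 terms.
∑_{k=1}^{74} k² = 74×75×149/6 = 137825
∑_{k=1}^{52} k² = 52×53×105/6 = 48230
∑_{k=53}^{74} k² = 137825 - 48230 = 89595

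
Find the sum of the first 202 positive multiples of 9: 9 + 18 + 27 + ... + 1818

Factor out 9: = 9(1 + 2 + ... + 202) = 9 × n(n+1)/2
= 9 × 202×203/2
= 9 × 20503
= 184527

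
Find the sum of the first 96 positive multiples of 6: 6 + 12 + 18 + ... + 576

Factor out 6: = 6(1 + 2 + ... + 96) = 6 × n(n+1)/2
= 6 × 96×97/2
= 6 × 4656
= 27936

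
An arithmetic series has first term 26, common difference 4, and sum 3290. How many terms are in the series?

Using S = n/2 × [2a + (n-1)d]
3290 = n/2 × [2(26) + (n-1)(4)]
3290 = n/2 × [52 + 4n - 4]
6580 = n × [48 + 4n]
4n² + (48)n - 6580 = 0
Discriminant: Δ = (48)² - 4(4)(-6580) = 2304 + 105280 = 107584
√Δ = 328
n = [-(48) + √Δ] / (2·4) = (-48 + 328) / 8 = 280 / 8 = 35
(The negative root is discarded since n must be a positive integer.)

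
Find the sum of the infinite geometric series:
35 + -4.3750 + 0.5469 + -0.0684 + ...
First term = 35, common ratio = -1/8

For |r| < 1, S = a / (1 - r)
S = 35 / (1 - (-1/8))
S = 35 / (9/8)
S = 280/9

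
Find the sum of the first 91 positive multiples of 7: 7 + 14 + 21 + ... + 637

Factor out 7: = 7(1 + 2 + ... + 91) = 7 × n(n+1)/2
= 7 × 91×92/2
= 7 × 4186
= 29302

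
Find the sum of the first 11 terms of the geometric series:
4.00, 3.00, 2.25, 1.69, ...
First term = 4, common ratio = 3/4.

Sₙ = a(1 - rⁿ) / (1 - r)
S_11 = 4(1 - (3/4)^11) / (1 - (3/4))
S_11 = 4(1 - (177147/4194304)) / (1/4)
S_11 = 4017157/262144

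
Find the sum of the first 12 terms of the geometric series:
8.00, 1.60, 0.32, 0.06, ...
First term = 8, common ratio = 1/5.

Sₙ = a(1 - rⁿ) / (1 - r)
S_12 = 8(1 - (1/5)^12) / (1 - (1/5))
S_12 = 8(1 - (1/244140625)) / (4/5)
S_12 = 488281248/48828125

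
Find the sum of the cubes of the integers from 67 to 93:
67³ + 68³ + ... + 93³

Use ∑_{k=1}^{n} k³ = [n(n+1)/2]², then subtract the first 66 terms.
∑_{k=1}^{93} k³ = [93×94/2]² = 4371² = 19105641
∑_{k=1}^{66} k³ = [66×67/2]² = 2211² = 4888521
∑_{k=67}^{93} k³ = 19105641 - 4888521 = 14217120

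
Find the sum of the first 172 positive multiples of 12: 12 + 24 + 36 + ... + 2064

Factor out 12: = 12(1 + 2 + ... + 172) = 12 × n(n+1)/2
= 12 × 172×173/2
= 12 × 14878
= 178536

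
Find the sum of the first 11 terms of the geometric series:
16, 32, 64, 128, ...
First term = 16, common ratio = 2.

Sₙ = a(1 - rⁿ) / (1 - r)
S_11 = 16(1 - 2^11) / (1 - 2)
S_11 = 16(1 - 2048) / (-1)
S_11 = 32752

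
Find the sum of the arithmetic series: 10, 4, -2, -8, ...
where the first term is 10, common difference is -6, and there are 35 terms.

Sₙ = n/2 × (first + last)
Last term = a + (n-1)d = 10 + (35-1)×(-6) = -194
S_35 = 35/2 × (10 + (-194))
S_35 = 35/2 × (-184) = -3220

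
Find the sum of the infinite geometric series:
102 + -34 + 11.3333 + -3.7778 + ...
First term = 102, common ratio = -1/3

For |r| < 1, S = a / (1 - r)
S = 102 / (1 - (-1/3))
S = 102 / (4/3)
S = 153/2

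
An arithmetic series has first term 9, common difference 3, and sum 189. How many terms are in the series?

Using S = n/2 × [2a + (n-1)d]
189 = n/2 × [2(9) + (n-1)(3)]
189 = n/2 × [18 + 3n - 3]
378 = n × [15 + 3n]
3n² + (15)n - 378 = 0
Discriminant: Δ = (15)² - 4(3)(-378) = 225 + 4536 = 4761
√Δ = 69
n = [-(15) + √Δ] / (2·3) = (-15 + 69) / 6 = 54 / 6 = 9
(The negative root is discarded since n must be a positive integer.)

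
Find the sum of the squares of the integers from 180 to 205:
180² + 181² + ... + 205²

Use ∑_{k=1}^{n} k² = n(n+1)(2n+1)/6, then subtract the first 179 terms.
∑_{k=1}^{205} k² = 205×206×411/6 = 2892755
∑_{k=1}^{179} k² = 179×180×359/6 = 1927830
∑_{k=180}^{205} k² = 2892755 - 1927830 = 964925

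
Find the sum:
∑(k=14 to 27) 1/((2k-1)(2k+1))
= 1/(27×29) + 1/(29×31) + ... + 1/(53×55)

Partial fractions: 1/((2k-1)(2k+1)) = (1/2)[1/(2k-1) - 1/(2k+1)]
The series telescopes:
= (1/2)[1/27 - 1/55]
= 14/1485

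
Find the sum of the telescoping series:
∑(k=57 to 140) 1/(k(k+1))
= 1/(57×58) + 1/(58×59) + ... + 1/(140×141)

Partial fractions: 1/(k(k+1)) = 1/k - 1/(k+1)
The series telescopes:
= (1/57 - 1/58) + (1/58 - 1/59) + ... + (1/140 - 1/141)
= 1/57 - 1/141
= 28/2679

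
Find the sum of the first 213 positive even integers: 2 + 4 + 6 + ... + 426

Sum of first n even numbers = n(n+1)
= 213×214
= 45582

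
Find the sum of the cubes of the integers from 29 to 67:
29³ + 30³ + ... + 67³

Use ∑_{k=1}^{n} k³ = [n(n+1)/2]², then subtract the first 28 terms.
∑_{k=1}^{67} k³ = [67×68/2]² = 2278² = 5189284
∑_{k=1}^{28} k³ = [28×29/2]² = 406² = 164836
∑_{k=29}^{67} k³ = 5189284 - 164836 = 5024448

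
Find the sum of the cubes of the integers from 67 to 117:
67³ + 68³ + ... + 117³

Use ∑_{k=1}^{n} k³ = [n(n+1)/2]², then subtract the first 66 terms.
∑_{k=1}^{117} k³ = [117×118/2]² = 6903² = 47651409
∑_{k=1}^{66} k³ = [66×67/2]² = 2211² = 4888521
∑_{k=67}^{117} k³ = 47651409 - 4888521 = 42762888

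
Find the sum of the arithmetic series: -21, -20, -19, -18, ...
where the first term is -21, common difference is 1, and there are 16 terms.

Sₙ = n/2 × (first + last)
Last term = a + (n-1)d = -21 + (16-1)×1 = -6
S_16 = 16/2 × (-21 + (-6))
S_16 = 16/2 × (-27) = -216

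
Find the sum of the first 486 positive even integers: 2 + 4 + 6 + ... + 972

Sum of first n even numbers = n(n+1)
= 486×487
= 236682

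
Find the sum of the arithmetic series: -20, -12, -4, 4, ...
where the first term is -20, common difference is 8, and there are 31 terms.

Sₙ = n/2 × (first + last)
Last term = a + (n-1)d = -20 + (31-1)×8 = 220
S_31 = 31/2 × (-20 + 220)
S_31 = 31/2 × 200 = 3100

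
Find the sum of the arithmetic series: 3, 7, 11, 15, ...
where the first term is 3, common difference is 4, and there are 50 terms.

Sₙ = n/2 × (first + last)
Last term = a + (n-1)d = 3 + (50-1)×4 = 199
S_50 = 50/2 × (3 + 199)
S_50 = 50/2 × 202 = 5050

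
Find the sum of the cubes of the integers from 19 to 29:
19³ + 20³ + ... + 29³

Use ∑_{k=1}^{n} k³ = [n(n+1)/2]², then subtract the first 18 terms.
∑_{k=1}^{29} k³ = [29×30/2]² = 435² = 189225
∑_{k=1}^{18} k³ = [18×19/2]² = 171² = 29241
∑_{k=19}^{29} k³ = 189225 - 29241 = 159984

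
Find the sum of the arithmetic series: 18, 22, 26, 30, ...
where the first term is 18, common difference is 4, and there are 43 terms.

Sₙ = n/2 × (first + last)
Last term = a + (n-1)d = 18 + (43-1)×4 = 186
S_43 = 43/2 × (18 + 186)
S_43 = 43/2 × 204 = 4386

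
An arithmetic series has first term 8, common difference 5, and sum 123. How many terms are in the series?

Using S = n/2 × [2a + (n-1)d]
123 = n/2 × [2(8) + (n-1)(5)]
123 = n/2 × [16 + 5n - 5]
246 = n × [11 + 5n]
5n² + (11)n - 246 = 0
Discriminant: Δ = (11)² - 4(5)(-246) = 121 + 4920 = 5041
√Δ = 71
n = [-(11) + √Δ] / (2·5) = (-11 + 71) / 10 = 60 / 10 = 6
(The negative root is discarded since n must be a positive integer.)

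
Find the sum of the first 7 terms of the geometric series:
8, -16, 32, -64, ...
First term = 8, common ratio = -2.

Sₙ = a(1 - rⁿ) / (1 - r)
S_7 = 8(1 - (-2)^7) / (1 - (-2))
S_7 = 8(1 - (-128)) / (3)
S_7 = 344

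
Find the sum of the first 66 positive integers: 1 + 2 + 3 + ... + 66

Formula: ∑k = n(n+1)/2
= 66×67/2
= 4422/2
= 2211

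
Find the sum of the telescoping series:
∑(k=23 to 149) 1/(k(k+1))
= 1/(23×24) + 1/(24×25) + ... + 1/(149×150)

Partial fractions: 1/(k(k+1)) = 1/k - 1/(k+1)
The series telescopes:
= (1/23 - 1/24) + (1/24 - 1/25) + ... + (1/149 - 1/150)
= 1/23 - 1/150
= 127/3450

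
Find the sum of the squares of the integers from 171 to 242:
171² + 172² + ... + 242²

Use ∑_{k=1}^{n} k² = n(n+1)(2n+1)/6, then subtract the first 170 terms.
∑_{k=1}^{242} k² = 242×243×485/6 = 4753485
∑_{k=1}^{170} k² = 170×171×341/6 = 1652145
∑_{k=171}^{242} k² = 4753485 - 1652145 = 3101340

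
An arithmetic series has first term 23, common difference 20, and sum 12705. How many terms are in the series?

Using S = n/2 × [2a + (n-1)d]
12705 = n/2 × [2(23) + (n-1)(20)]
12705 = n/2 × [46 + 20n - 20]
25410 = n × [26 + 20n]
20n² + (26)n - 25410 = 0
Discriminant: Δ = (26)² - 4(20)(-25410) = 676 + 2032800 = 2033476
√Δ = 1426
n = [-(26) + √Δ] / (2·20) = (-26 + 1426) / 40 = 1400 / 40 = 35
(The negative root is discarded since n must be a positive integer.)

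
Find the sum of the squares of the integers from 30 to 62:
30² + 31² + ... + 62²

Use ∑_{k=1}^{n} k² = n(n+1)(2n+1)/6, then subtract the first 29 terms.
∑_{k=1}^{62} k² = 62×63×125/6 = 81375
∑_{k=1}^{29} k² = 29×30×59/6 = 8555
∑_{k=30}^{62} k² = 81375 - 8555 = 72820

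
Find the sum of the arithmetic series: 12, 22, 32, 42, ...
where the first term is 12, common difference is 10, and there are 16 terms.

Sₙ = n/2 × (first + last)
Last term = a + (n-1)d = 12 + (16-1)×10 = 162
S_16 = 16/2 × (12 + 162)
S_16 = 16/2 × 174 = 1392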